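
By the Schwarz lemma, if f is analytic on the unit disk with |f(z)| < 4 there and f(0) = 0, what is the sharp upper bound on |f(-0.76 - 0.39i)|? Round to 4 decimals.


Step 1: g = f/4 maps D -> D with g(0) = 0, so by the Schwarz lemma |g(z)| <= |z|, i.e. |f(z)| <= 4|z|; this is sharp (f(z) = 4z).
Step 2: |z0|^2 = (-0.76)^2 + (-0.39)^2 = 0.7297
Step 3: |z0| = sqrt(0.7297) = 0.854225
Step 4: Best bound = 4 * |z0| = 4 * 0.854225 = 3.4169

3.4169


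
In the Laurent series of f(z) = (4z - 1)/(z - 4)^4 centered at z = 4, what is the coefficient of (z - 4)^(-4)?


Step 1: Write the numerator in powers of (z - 4): 4z - 1 = 4(z - 4) + (4*4 - 1) = 4(z - 4) + 15
Step 2: Divide by (z - 4)^4: f(z) = 15(z - 4)^(-4) + 4(z - 4)^(-3)
Step 3: This finite sum is the Laurent series of f about z = 4.
Step 4: Coefficient of (z - 4)^(-4) = 4*4 - 1 = 15

15


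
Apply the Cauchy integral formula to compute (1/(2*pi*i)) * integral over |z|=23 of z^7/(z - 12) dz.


Step 1: f(z) = z^7, a = 12 is inside |z| = 23
Step 2: By Cauchy integral formula: (1/(2pi*i)) * integral = f(a)
Step 3: f(12) = 12^7 = 35831808

35831808


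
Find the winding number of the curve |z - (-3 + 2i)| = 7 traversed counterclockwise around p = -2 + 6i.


Step 1: Center c = (-3, 2), radius = 7
Step 2: |p - c|^2 = 1^2 + 4^2 = 17
Step 3: r^2 = 49
Step 4: |p-c| < r so winding number = 1

1


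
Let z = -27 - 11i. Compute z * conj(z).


Step 1: conj(z) = -27 + 11i
Step 2: z * conj(z) = (-27)^2 + (-11)^2
Step 3: = 729 + 121 = 850

850


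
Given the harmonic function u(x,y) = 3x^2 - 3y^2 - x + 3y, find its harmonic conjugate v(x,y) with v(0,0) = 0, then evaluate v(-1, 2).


Step 1: v_x = -u_y = 6y - 3
Step 2: v_y = u_x = 6x - 1
Step 3: v = 6xy - 3x - y + C
Step 4: v(0,0) = 0 => C = 0
Step 5: v(-1, 2) = -11

-11


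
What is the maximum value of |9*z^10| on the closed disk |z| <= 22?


Step 1: On |z| = 22, |f(z)| = 9 * |z|^10 = 9 * 22^10
Step 2: By maximum modulus principle, maximum is on boundary.
Step 3: Maximum = 9 * 26559922791424 = 239039305122816

239039305122816


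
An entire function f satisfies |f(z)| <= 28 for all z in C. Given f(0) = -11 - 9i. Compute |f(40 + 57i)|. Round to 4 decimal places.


Step 1: By Liouville's theorem, a bounded entire function is constant.
Step 2: f(z) = f(0) = -11 - 9i for all z.
Step 3: |f(w)| = |-11 - 9i| = sqrt(121 + 81)
Step 4: = 14.2127

14.2127


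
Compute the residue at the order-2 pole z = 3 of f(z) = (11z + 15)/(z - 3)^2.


Step 1: Pole of order 2 at z = 3
Step 2: Res = lim d/dz [(z - 3)^2 * f(z)] as z -> 3
Step 3: (z - 3)^2 * f(z) = 11z + 15
Step 4: d/dz[11z + 15] = 11

11


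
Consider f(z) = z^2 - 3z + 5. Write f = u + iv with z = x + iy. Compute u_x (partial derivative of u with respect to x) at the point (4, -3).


Step 1: f(z) = (x+iy)^2 - 3(x+iy) + 5
Step 2: u = (x^2 - y^2) - 3x + 5
Step 3: u_x = 2x - 3
Step 4: At (4, -3): u_x = 8 - 3 = 5

5


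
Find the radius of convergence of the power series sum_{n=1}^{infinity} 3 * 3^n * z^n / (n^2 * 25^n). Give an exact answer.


Step 1: General term a_n = 3 * 3^n / (n^2 * 25^n)
Step 2: By the root test, |a_n|^(1/n) = 3^(1/n) * 3 / (n^(2/n) * 25) -> 3/25 as n -> infinity (since 3^(1/n) -> 1 and n^(2/n) -> 1)
Step 3: R = 1/lim|a_n|^(1/n) = 25/3

25/3


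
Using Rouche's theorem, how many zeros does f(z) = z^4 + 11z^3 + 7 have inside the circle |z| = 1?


Step 1: On |z| = 1 the three terms have sizes |z^4| = 1^4 = 1, |11z^3| = 11*1^3 = 11, |7| = 7
Step 2: The dominant term is g(z) = 11z^3; let h(z) = z^4 + 7 so f = g + h
Step 3: On |z| = 1: |g| = 11 and |h| <= 1 + 7 = 8
Step 4: Since 11 > 8, |h| < |g| on |z| = 1, so by Rouche f has the same number of zeros as g inside |z| < 1
Step 5: g(z) = 11z^3 has 3 zeros (at the origin, multiplicity 3) inside |z| < 1. Answer = 3

3


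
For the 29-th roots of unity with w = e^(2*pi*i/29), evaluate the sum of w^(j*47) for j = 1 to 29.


Step 1: The sum sum_{j=1}^{n} w^(k*j) equals n if n | k, else 0.
Step 2: Here n = 29, k = 47
Step 3: Does n divide k? 29 | 47 -> False
Step 4: Sum = 0

0


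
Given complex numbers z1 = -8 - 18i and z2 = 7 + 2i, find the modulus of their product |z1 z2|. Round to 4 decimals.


Step 1: |z1| = sqrt((-8)^2 + (-18)^2) = sqrt(388)
Step 2: |z2| = sqrt(7^2 + 2^2) = sqrt(53)
Step 3: |z1*z2| = |z1|*|z2| = sqrt(388) * sqrt(53) = sqrt(388 * 53) = sqrt(20564)
Step 4: = 143.4015

143.4015


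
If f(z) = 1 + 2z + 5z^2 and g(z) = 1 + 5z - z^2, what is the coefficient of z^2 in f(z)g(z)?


Step 1: z^2 term in f*g comes from: (1)*(-z^2) + (2z)*(5z) + (5z^2)*(1)
Step 2: = -1 + 10 + 5
Step 3: = 14

14


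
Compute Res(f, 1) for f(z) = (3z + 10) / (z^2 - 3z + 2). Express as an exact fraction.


Step 1: Q(z) = z^2 - 3z + 2 = (z - 1)(z - 2)
Step 2: Q'(z) = 2z - 3
Step 3: Q'(1) = -1, P(1) = 13
Step 4: Res = P(1)/Q'(1) = 13/(-1) = -13

-13


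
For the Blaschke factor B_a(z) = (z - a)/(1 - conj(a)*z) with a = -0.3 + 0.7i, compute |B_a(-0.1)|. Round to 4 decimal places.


Step 1: Numerator z0 - a = -0.1 - (-0.3 + 0.7i) = 0.2 - 0.7i
Step 2: Denominator 1 - conj(a)*z0 = 1 - (-0.3 - 0.7i)*(-0.1) = 0.97 - 0.07i
Step 3: |z0 - a|^2 = 0.2^2 + (-0.7)^2 = 0.53; |1 - conj(a)*z0|^2 = 0.97^2 + (-0.07)^2 = 0.9458
Step 4: |B_a(-0.1)| = sqrt(0.53 / 0.9458) = sqrt(0.560372)
Step 5: = 0.7486

0.7486


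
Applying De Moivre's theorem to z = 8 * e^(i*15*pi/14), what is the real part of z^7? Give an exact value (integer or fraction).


Step 1: By De Moivre's theorem, z^7 = 8^7 * e^(i*7*15*pi/14) = 2097152 * (cos(15*pi/2) + i*sin(15*pi/2))
Step 2: |z|^7 = 8^7 = 2097152
Step 3: Reduce the angle mod 2*pi: 15*pi/2 - 6*pi = 3*pi/2
Step 4: cos(3*pi/2) = 0
Step 5: Re(z^7) = 2097152 * 0 = 0

0


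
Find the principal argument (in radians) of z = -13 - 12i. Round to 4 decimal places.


Step 1: z = -13 - 12i
Step 2: arg(z) = atan2(-12, -13)
Step 3: arg(z) = -2.3962

-2.3962


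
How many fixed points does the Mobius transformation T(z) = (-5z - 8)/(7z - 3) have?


Step 1: Fixed points satisfy T(z) = z
Step 2: 7z^2 + 2z + 8 = 0
Step 3: Discriminant = 2^2 - 4*7*8 = -220
Step 4: Number of fixed points = 2

2


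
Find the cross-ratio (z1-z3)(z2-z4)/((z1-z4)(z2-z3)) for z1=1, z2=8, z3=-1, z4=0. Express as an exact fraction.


Step 1: (z1-z3)(z2-z4) = 2 * 8 = 16
Step 2: (z1-z4)(z2-z3) = 1 * 9 = 9
Step 3: Cross-ratio = 16/9 = 16/9

16/9


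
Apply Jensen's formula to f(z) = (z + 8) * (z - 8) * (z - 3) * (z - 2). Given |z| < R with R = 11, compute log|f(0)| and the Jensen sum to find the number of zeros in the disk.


Jensen's formula: (1/2pi)*integral log|f(Re^it)|dt = log|f(0)| + sum_{|a_k|<R} log(R/|a_k|)
Step 1: f(0) = 8 * (-8) * (-3) * (-2) = -384
Step 2: log|f(0)| = log|-8| + log|8| + log|3| + log|2| = 5.9506
Step 3: Zeros inside |z| < 11: -8, 8, 3, 2
Step 4: Jensen sum = log(11/8) + log(11/8) + log(11/3) + log(11/2) = 3.6409
Step 5: n(R) = number of terms in the Jensen sum = count of zeros inside |z| < 11 = 4

4


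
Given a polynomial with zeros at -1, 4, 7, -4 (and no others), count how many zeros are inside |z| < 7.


Step 1: Check each root:
  z = -1: |-1| = 1 < 7
  z = 4: |4| = 4 < 7
  z = 7: |7| = 7 >= 7
  z = -4: |-4| = 4 < 7
Step 2: Count = 3

3


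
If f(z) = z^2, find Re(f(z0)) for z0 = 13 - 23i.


Step 1: z0 = 13 - 23i
Step 2: z0^2 = 13^2 - (-23)^2 - 598i
Step 3: real part = 169 - 529 = -360

-360


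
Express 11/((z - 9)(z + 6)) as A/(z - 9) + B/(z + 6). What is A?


Step 1: Multiply both sides by (z - 9) and set z = 9
Step 2: A = 11 / (9 + 6)
Step 3: A = 11 / 15
Step 4: A = 11/15

11/15


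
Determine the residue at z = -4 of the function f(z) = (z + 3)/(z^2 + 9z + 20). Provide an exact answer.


Step 1: Q(z) = z^2 + 9z + 20 = (z + 4)(z + 5)
Step 2: Q'(z) = 2z + 9
Step 3: Q'(-4) = 1, P(-4) = -1
Step 4: Res = P(-4)/Q'(-4) = -1/1 = -1

-1


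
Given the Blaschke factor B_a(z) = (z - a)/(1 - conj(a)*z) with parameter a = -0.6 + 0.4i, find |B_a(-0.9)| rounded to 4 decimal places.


Step 1: Numerator z0 - a = -0.9 - (-0.6 + 0.4i) = -0.3 - 0.4i
Step 2: Denominator 1 - conj(a)*z0 = 1 - (-0.6 - 0.4i)*(-0.9) = 0.46 - 0.36i
Step 3: |z0 - a|^2 = (-0.3)^2 + (-0.4)^2 = 0.25; |1 - conj(a)*z0|^2 = 0.46^2 + (-0.36)^2 = 0.3412
Step 4: |B_a(-0.9)| = sqrt(0.25 / 0.3412) = sqrt(0.732708)
Step 5: = 0.856

0.856


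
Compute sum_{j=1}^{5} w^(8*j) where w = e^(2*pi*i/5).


Step 1: The sum sum_{j=1}^{n} w^(k*j) equals n if n | k, else 0.
Step 2: Here n = 5, k = 8
Step 3: Does n divide k? 5 | 8 -> False
Step 4: Sum = 0

0


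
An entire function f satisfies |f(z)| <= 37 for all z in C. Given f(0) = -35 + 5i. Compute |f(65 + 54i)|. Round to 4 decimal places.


Step 1: By Liouville's theorem, a bounded entire function is constant.
Step 2: f(z) = f(0) = -35 + 5i for all z.
Step 3: |f(w)| = |-35 + 5i| = sqrt(1225 + 25)
Step 4: = 35.3553

35.3553


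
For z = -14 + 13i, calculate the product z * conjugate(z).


Step 1: conj(z) = -14 - 13i
Step 2: z * conj(z) = (-14)^2 + 13^2
Step 3: = 196 + 169 = 365

365


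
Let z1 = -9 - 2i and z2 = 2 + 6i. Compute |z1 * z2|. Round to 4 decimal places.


Step 1: |z1| = sqrt((-9)^2 + (-2)^2) = sqrt(85)
Step 2: |z2| = sqrt(2^2 + 6^2) = sqrt(40)
Step 3: |z1*z2| = |z1|*|z2| = sqrt(85) * sqrt(40) = sqrt(85 * 40) = sqrt(3400)
Step 4: = 58.3095

58.3095


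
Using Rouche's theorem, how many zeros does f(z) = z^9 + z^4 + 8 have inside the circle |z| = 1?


Step 1: On |z| = 1 the three terms have sizes |z^9| = 1^9 = 1, |z^4| = 1^4 = 1, |8| = 8
Step 2: The dominant term is g(z) = 8; let h(z) = z^9 + z^4 so f = g + h
Step 3: On |z| = 1: |g| = 8 and |h| <= 1 + 1 = 2
Step 4: Since 8 > 2, |h| < |g| on |z| = 1, so by Rouche f has the same number of zeros as g inside |z| < 1
Step 5: g(z) = 8 is a nonzero constant with no zeros inside |z| < 1. Answer = 0

0


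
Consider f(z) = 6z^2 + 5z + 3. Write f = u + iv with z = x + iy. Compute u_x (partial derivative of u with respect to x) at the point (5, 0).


Step 1: f(z) = 6(x+iy)^2 + 5(x+iy) + 3
Step 2: u = 6(x^2 - y^2) + 5x + 3
Step 3: u_x = 12x + 5
Step 4: At (5, 0): u_x = 60 + 5 = 65

65


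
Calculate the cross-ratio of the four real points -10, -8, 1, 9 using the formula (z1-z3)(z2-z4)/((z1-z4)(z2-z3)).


Step 1: (z1-z3)(z2-z4) = (-11) * (-17) = 187
Step 2: (z1-z4)(z2-z3) = (-19) * (-9) = 171
Step 3: Cross-ratio = 187/171 = 187/171

187/171


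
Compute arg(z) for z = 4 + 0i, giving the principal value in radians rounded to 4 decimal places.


Step 1: z = 4 + 0i
Step 2: arg(z) = atan2(0, 4)
Step 3: arg(z) = 0.0

0.0


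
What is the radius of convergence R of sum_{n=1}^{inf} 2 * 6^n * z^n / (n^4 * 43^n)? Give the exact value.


Step 1: General term a_n = 2 * 6^n / (n^4 * 43^n)
Step 2: By the root test, |a_n|^(1/n) = 2^(1/n) * 6 / (n^(4/n) * 43) -> 6/43 as n -> infinity (since 2^(1/n) -> 1 and n^(4/n) -> 1)
Step 3: R = 1/lim|a_n|^(1/n) = 43/6

43/6


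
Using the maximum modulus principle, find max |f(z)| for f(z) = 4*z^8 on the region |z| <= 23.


Step 1: On |z| = 23, |f(z)| = 4 * |z|^8 = 4 * 23^8
Step 2: By maximum modulus principle, maximum is on boundary.
Step 3: Maximum = 4 * 78310985281 = 313243941124

313243941124


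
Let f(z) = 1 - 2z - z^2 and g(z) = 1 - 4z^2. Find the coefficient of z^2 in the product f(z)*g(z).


Step 1: z^2 term in f*g comes from: (1)*(-4z^2) + (-2z)*(0) + (-z^2)*(1)
Step 2: = -4 + 0 - 1
Step 3: = -5

-5


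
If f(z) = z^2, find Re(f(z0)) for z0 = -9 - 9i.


Step 1: z0 = -9 - 9i
Step 2: z0^2 = (-9)^2 - (-9)^2 + 162i
Step 3: real part = 81 - 81 = 0

0


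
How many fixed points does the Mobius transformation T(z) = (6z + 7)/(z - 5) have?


Step 1: Fixed points satisfy T(z) = z
Step 2: z^2 - 11z - 7 = 0
Step 3: Discriminant = (-11)^2 - 4*1*(-7) = 149
Step 4: Number of fixed points = 2

2


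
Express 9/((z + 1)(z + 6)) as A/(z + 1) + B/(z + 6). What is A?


Step 1: Multiply both sides by (z + 1) and set z = -1
Step 2: A = 9 / (-1 + 6)
Step 3: A = 9 / 5
Step 4: A = 9/5

9/5


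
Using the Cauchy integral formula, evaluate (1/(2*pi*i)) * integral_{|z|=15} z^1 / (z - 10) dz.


Step 1: f(z) = z^1, a = 10 is inside |z| = 15
Step 2: By Cauchy integral formula: (1/(2pi*i)) * integral = f(a)
Step 3: f(10) = 10^1 = 10

10


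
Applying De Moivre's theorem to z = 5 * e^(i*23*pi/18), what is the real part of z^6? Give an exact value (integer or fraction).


Step 1: By De Moivre's theorem, z^6 = 5^6 * e^(i*6*23*pi/18) = 15625 * (cos(23*pi/3) + i*sin(23*pi/3))
Step 2: |z|^6 = 5^6 = 15625
Step 3: Reduce the angle mod 2*pi: 23*pi/3 - 6*pi = 5*pi/3
Step 4: cos(5*pi/3) = 1/2
Step 5: Re(z^6) = 15625 * 1/2 = 15625/2

15625/2


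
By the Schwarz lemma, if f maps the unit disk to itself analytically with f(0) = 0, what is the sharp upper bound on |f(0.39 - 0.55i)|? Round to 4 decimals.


Step 1: Schwarz lemma: if f: D -> D is analytic with f(0) = 0, then |f(z)| <= |z| for all z in D, and this is sharp (f(z) = z).
Step 2: |z0|^2 = 0.39^2 + (-0.55)^2 = 0.4546
Step 3: |z0| = sqrt(0.4546) = 0.67424
Step 4: Best bound = |z0| = 0.6742

0.6742


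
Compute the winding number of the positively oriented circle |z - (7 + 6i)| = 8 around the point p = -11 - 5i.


Step 1: Center c = (7, 6), radius = 8
Step 2: |p - c|^2 = (-18)^2 + (-11)^2 = 445
Step 3: r^2 = 64
Step 4: |p-c| > r so winding number = 0

0


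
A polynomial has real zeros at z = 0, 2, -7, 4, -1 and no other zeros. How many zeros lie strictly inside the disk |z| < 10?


Step 1: Check each root:
  z = 0: |0| = 0 < 10
  z = 2: |2| = 2 < 10
  z = -7: |-7| = 7 < 10
  z = 4: |4| = 4 < 10
  z = -1: |-1| = 1 < 10
Step 2: Count = 5

5


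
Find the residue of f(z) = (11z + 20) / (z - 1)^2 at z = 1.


Step 1: Pole of order 2 at z = 1
Step 2: Res = lim d/dz [(z - 1)^2 * f(z)] as z -> 1
Step 3: (z - 1)^2 * f(z) = 11z + 20
Step 4: d/dz[11z + 20] = 11

11


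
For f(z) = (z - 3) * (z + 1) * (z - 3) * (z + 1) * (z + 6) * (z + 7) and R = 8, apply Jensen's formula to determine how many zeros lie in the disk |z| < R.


Jensen's formula: (1/2pi)*integral log|f(Re^it)|dt = log|f(0)| + sum_{|a_k|<R} log(R/|a_k|)
Step 1: f(0) = (-3) * 1 * (-3) * 1 * 6 * 7 = 378
Step 2: log|f(0)| = log|3| + log|-1| + log|3| + log|-1| + log|-6| + log|-7| = 5.9349
Step 3: Zeros inside |z| < 8: 3, -1, 3, -1, -6, -7
Step 4: Jensen sum = log(8/3) + log(8/1) + log(8/3) + log(8/1) + log(8/6) + log(8/7) = 6.5418
Step 5: n(R) = number of terms in the Jensen sum = count of zeros inside |z| < 8 = 6

6


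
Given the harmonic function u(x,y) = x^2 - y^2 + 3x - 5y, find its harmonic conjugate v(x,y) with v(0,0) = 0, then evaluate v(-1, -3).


Step 1: v_x = -u_y = 2y + 5
Step 2: v_y = u_x = 2x + 3
Step 3: v = 2xy + 5x + 3y + C
Step 4: v(0,0) = 0 => C = 0
Step 5: v(-1, -3) = -8

-8


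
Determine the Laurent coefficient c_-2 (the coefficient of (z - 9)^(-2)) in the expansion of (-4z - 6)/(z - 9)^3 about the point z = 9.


Step 1: Write the numerator in powers of (z - 9): -4z - 6 = -4(z - 9) + (-4*9 - 6) = -4(z - 9) - 42
Step 2: Divide by (z - 9)^3: f(z) = -42(z - 9)^(-3) - 4(z - 9)^(-2)
Step 3: This finite sum is the Laurent series of f about z = 9.
Step 4: Coefficient of (z - 9)^(-2) = coefficient of (z - 9) in the re-centred numerator = -4

-4


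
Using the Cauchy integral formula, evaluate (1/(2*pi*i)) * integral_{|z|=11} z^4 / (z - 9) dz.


Step 1: f(z) = z^4, a = 9 is inside |z| = 11
Step 2: By Cauchy integral formula: (1/(2pi*i)) * integral = f(a)
Step 3: f(9) = 9^4 = 6561

6561


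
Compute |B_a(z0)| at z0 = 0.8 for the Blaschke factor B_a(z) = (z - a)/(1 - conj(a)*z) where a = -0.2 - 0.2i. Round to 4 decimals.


Step 1: Numerator z0 - a = 0.8 - (-0.2 - 0.2i) = 1 + 0.2i
Step 2: Denominator 1 - conj(a)*z0 = 1 - (-0.2 + 0.2i)*0.8 = 1.16 - 0.16i
Step 3: |z0 - a|^2 = 1^2 + 0.2^2 = 1.04; |1 - conj(a)*z0|^2 = 1.16^2 + (-0.16)^2 = 1.3712
Step 4: |B_a(0.8)| = sqrt(1.04 / 1.3712) = sqrt(0.75846)
Step 5: = 0.8709

0.8709


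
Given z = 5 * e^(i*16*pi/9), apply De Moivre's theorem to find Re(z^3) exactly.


Step 1: By De Moivre's theorem, z^3 = 5^3 * e^(i*3*16*pi/9) = 125 * (cos(16*pi/3) + i*sin(16*pi/3))
Step 2: |z|^3 = 5^3 = 125
Step 3: Reduce the angle mod 2*pi: 16*pi/3 - 4*pi = 4*pi/3
Step 4: cos(4*pi/3) = -1/2
Step 5: Re(z^3) = 125 * (-1/2) = -125/2

-125/2


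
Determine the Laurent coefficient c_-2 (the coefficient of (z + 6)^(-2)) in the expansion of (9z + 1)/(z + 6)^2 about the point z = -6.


Step 1: Write the numerator in powers of (z + 6): 9z + 1 = 9(z + 6) + (9*(-6) + 1) = 9(z + 6) - 53
Step 2: Divide by (z + 6)^2: f(z) = -53(z + 6)^(-2) + 9(z + 6)^(-1)
Step 3: This finite sum is the Laurent series of f about z = -6.
Step 4: Coefficient of (z + 6)^(-2) = 9*(-6) + 1 = -53

-53


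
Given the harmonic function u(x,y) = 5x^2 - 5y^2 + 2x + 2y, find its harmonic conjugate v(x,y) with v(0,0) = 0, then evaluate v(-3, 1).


Step 1: v_x = -u_y = 10y - 2
Step 2: v_y = u_x = 10x + 2
Step 3: v = 10xy - 2x + 2y + C
Step 4: v(0,0) = 0 => C = 0
Step 5: v(-3, 1) = -22

-22


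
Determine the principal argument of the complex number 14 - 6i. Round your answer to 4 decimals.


Step 1: z = 14 - 6i
Step 2: arg(z) = atan2(-6, 14)
Step 3: arg(z) = -0.4049

-0.4049


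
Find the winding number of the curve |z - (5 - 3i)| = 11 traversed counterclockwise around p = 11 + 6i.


Step 1: Center c = (5, -3), radius = 11
Step 2: |p - c|^2 = 6^2 + 9^2 = 117
Step 3: r^2 = 121
Step 4: |p-c| < r so winding number = 1

1


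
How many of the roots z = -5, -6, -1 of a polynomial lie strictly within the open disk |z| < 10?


Step 1: Check each root:
  z = -5: |-5| = 5 < 10
  z = -6: |-6| = 6 < 10
  z = -1: |-1| = 1 < 10
Step 2: Count = 3

3


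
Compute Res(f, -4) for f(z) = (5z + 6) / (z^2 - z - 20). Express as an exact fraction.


Step 1: Q(z) = z^2 - z - 20 = (z + 4)(z - 5)
Step 2: Q'(z) = 2z - 1
Step 3: Q'(-4) = -9, P(-4) = -14
Step 4: Res = P(-4)/Q'(-4) = -14/(-9) = 14/9

14/9


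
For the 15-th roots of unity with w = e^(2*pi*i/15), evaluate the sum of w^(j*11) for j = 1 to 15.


Step 1: The sum sum_{j=1}^{n} w^(k*j) equals n if n | k, else 0.
Step 2: Here n = 15, k = 11
Step 3: Does n divide k? 15 | 11 -> False
Step 4: Sum = 0

0


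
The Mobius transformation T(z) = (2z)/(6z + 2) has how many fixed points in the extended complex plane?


Step 1: Fixed points satisfy T(z) = z
Step 2: 6z^2 = 0
Step 3: Discriminant = 0^2 - 4*6*0 = 0
Step 4: Number of fixed points = 1

1


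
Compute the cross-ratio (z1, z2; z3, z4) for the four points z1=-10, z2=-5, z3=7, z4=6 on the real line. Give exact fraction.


Step 1: (z1-z3)(z2-z4) = (-17) * (-11) = 187
Step 2: (z1-z4)(z2-z3) = (-16) * (-12) = 192
Step 3: Cross-ratio = 187/192 = 187/192

187/192


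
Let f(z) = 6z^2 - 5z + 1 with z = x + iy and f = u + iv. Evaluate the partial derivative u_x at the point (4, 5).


Step 1: f(z) = 6(x+iy)^2 - 5(x+iy) + 1
Step 2: u = 6(x^2 - y^2) - 5x + 1
Step 3: u_x = 12x - 5
Step 4: At (4, 5): u_x = 48 - 5 = 43

43


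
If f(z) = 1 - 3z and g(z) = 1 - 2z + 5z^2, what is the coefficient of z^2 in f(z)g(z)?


Step 1: z^2 term in f*g comes from: (1)*(5z^2) + (-3z)*(-2z) + (0)*(1)
Step 2: = 5 + 6 + 0
Step 3: = 11

11


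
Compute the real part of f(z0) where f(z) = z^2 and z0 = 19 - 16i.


Step 1: z0 = 19 - 16i
Step 2: z0^2 = 19^2 - (-16)^2 - 608i
Step 3: real part = 361 - 256 = 105

105


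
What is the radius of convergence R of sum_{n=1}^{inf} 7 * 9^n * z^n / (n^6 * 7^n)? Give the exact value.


Step 1: General term a_n = 7 * 9^n / (n^6 * 7^n)
Step 2: By the root test, |a_n|^(1/n) = 7^(1/n) * 9 / (n^(6/n) * 7) -> 9/7 as n -> infinity (since 7^(1/n) -> 1 and n^(6/n) -> 1)
Step 3: R = 1/lim|a_n|^(1/n) = 7/9

7/9


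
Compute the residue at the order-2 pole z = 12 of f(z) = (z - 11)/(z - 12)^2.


Step 1: Pole of order 2 at z = 12
Step 2: Res = lim d/dz [(z - 12)^2 * f(z)] as z -> 12
Step 3: (z - 12)^2 * f(z) = z - 11
Step 4: d/dz[z - 11] = 1

1


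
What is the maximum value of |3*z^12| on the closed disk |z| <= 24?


Step 1: On |z| = 24, |f(z)| = 3 * |z|^12 = 3 * 24^12
Step 2: By maximum modulus principle, maximum is on boundary.
Step 3: Maximum = 3 * 36520347436056576 = 109561042308169728

109561042308169728


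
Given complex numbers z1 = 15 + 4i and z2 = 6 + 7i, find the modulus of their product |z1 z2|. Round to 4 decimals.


Step 1: |z1| = sqrt(15^2 + 4^2) = sqrt(241)
Step 2: |z2| = sqrt(6^2 + 7^2) = sqrt(85)
Step 3: |z1*z2| = |z1|*|z2| = sqrt(241) * sqrt(85) = sqrt(241 * 85) = sqrt(20485)
Step 4: = 143.1258

143.1258


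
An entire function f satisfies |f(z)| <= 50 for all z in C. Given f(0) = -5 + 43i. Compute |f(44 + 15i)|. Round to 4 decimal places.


Step 1: By Liouville's theorem, a bounded entire function is constant.
Step 2: f(z) = f(0) = -5 + 43i for all z.
Step 3: |f(w)| = |-5 + 43i| = sqrt(25 + 1849)
Step 4: = 43.2897

43.2897


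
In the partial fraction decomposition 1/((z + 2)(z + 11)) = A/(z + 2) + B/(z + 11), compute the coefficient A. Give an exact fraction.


Step 1: Multiply both sides by (z + 2) and set z = -2
Step 2: A = 1 / (-2 + 11)
Step 3: A = 1 / 9
Step 4: A = 1/9

1/9


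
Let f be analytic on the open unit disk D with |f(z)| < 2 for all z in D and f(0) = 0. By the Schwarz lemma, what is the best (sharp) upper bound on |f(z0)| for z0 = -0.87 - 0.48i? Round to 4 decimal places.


Step 1: g = f/2 maps D -> D with g(0) = 0, so by the Schwarz lemma |g(z)| <= |z|, i.e. |f(z)| <= 2|z|; this is sharp (f(z) = 2z).
Step 2: |z0|^2 = (-0.87)^2 + (-0.48)^2 = 0.9873
Step 3: |z0| = sqrt(0.9873) = 0.99363
Step 4: Best bound = 2 * |z0| = 2 * 0.99363 = 1.9873

1.9873


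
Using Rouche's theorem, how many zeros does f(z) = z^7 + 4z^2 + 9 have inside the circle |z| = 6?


Step 1: On |z| = 6 the three terms have sizes |z^7| = 6^7 = 279936, |4z^2| = 4*6^2 = 144, |9| = 9
Step 2: The dominant term is g(z) = z^7; let h(z) = 4z^2 + 9 so f = g + h
Step 3: On |z| = 6: |g| = 279936 and |h| <= 144 + 9 = 153
Step 4: Since 279936 > 153, |h| < |g| on |z| = 6, so by Rouche f has the same number of zeros as g inside |z| < 6
Step 5: g(z) = z^7 has 7 zeros (all at the origin) inside |z| < 6. Answer = 7

7


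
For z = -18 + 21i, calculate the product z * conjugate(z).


Step 1: conj(z) = -18 - 21i
Step 2: z * conj(z) = (-18)^2 + 21^2
Step 3: = 324 + 441 = 765

765


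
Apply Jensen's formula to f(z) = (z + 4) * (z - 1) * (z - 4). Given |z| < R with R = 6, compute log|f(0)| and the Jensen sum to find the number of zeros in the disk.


Jensen's formula: (1/2pi)*integral log|f(Re^it)|dt = log|f(0)| + sum_{|a_k|<R} log(R/|a_k|)
Step 1: f(0) = 4 * (-1) * (-4) = 16
Step 2: log|f(0)| = log|-4| + log|1| + log|4| = 2.7726
Step 3: Zeros inside |z| < 6: -4, 1, 4
Step 4: Jensen sum = log(6/4) + log(6/1) + log(6/4) = 2.6027
Step 5: n(R) = number of terms in the Jensen sum = count of zeros inside |z| < 6 = 3

3


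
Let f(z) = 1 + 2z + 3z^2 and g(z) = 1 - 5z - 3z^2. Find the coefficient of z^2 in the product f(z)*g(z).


Step 1: z^2 term in f*g comes from: (1)*(-3z^2) + (2z)*(-5z) + (3z^2)*(1)
Step 2: = -3 - 10 + 3
Step 3: = -10

-10


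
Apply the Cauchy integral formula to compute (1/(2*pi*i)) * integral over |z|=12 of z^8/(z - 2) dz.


Step 1: f(z) = z^8, a = 2 is inside |z| = 12
Step 2: By Cauchy integral formula: (1/(2pi*i)) * integral = f(a)
Step 3: f(2) = 2^8 = 256

256


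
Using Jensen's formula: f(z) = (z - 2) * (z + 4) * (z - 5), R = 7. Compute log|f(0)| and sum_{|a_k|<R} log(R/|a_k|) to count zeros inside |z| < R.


Jensen's formula: (1/2pi)*integral log|f(Re^it)|dt = log|f(0)| + sum_{|a_k|<R} log(R/|a_k|)
Step 1: f(0) = (-2) * 4 * (-5) = 40
Step 2: log|f(0)| = log|2| + log|-4| + log|5| = 3.6889
Step 3: Zeros inside |z| < 7: 2, -4, 5
Step 4: Jensen sum = log(7/2) + log(7/4) + log(7/5) = 2.1489
Step 5: n(R) = number of terms in the Jensen sum = count of zeros inside |z| < 7 = 3

3


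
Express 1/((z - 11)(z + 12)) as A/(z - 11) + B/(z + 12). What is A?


Step 1: Multiply both sides by (z - 11) and set z = 11
Step 2: A = 1 / (11 + 12)
Step 3: A = 1 / 23
Step 4: A = 1/23

1/23


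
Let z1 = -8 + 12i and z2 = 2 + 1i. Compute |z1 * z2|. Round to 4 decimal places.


Step 1: |z1| = sqrt((-8)^2 + 12^2) = sqrt(208)
Step 2: |z2| = sqrt(2^2 + 1^2) = sqrt(5)
Step 3: |z1*z2| = |z1|*|z2| = sqrt(208) * sqrt(5) = sqrt(208 * 5) = sqrt(1040)
Step 4: = 32.249

32.249


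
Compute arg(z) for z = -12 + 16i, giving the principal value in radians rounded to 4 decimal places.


Step 1: z = -12 + 16i
Step 2: arg(z) = atan2(16, -12)
Step 3: arg(z) = 2.2143

2.2143


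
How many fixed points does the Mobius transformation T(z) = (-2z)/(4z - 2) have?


Step 1: Fixed points satisfy T(z) = z
Step 2: 4z^2 = 0
Step 3: Discriminant = 0^2 - 4*4*0 = 0
Step 4: Number of fixed points = 1

1


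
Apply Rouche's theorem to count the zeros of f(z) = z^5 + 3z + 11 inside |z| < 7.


Step 1: On |z| = 7 the three terms have sizes |z^5| = 7^5 = 16807, |3z| = 3*7 = 21, |11| = 11
Step 2: The dominant term is g(z) = z^5; let h(z) = 3z + 11 so f = g + h
Step 3: On |z| = 7: |g| = 16807 and |h| <= 21 + 11 = 32
Step 4: Since 16807 > 32, |h| < |g| on |z| = 7, so by Rouche f has the same number of zeros as g inside |z| < 7
Step 5: g(z) = z^5 has 5 zeros (all at the origin) inside |z| < 7. Answer = 5

5


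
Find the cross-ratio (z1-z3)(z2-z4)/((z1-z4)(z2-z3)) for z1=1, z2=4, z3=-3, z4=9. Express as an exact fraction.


Step 1: (z1-z3)(z2-z4) = 4 * (-5) = -20
Step 2: (z1-z4)(z2-z3) = (-8) * 7 = -56
Step 3: Cross-ratio = 20/56 = 5/14

5/14


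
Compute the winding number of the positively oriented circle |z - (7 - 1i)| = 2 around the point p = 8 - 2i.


Step 1: Center c = (7, -1), radius = 2
Step 2: |p - c|^2 = 1^2 + (-1)^2 = 2
Step 3: r^2 = 4
Step 4: |p-c| < r so winding number = 1

1


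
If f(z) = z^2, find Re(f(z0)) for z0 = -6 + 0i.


Step 1: z0 = -6 + 0i
Step 2: z0^2 = (-6)^2 - 0^2 + 0i
Step 3: real part = 36 - 0 = 36

36


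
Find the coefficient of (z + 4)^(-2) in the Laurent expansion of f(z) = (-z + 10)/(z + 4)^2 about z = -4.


Step 1: Write the numerator in powers of (z + 4): -z + 10 = -(z + 4) + (-1*(-4) + 10) = -(z + 4) + 14
Step 2: Divide by (z + 4)^2: f(z) = 14(z + 4)^(-2) - (z + 4)^(-1)
Step 3: This finite sum is the Laurent series of f about z = -4.
Step 4: Coefficient of (z + 4)^(-2) = -1*(-4) + 10 = 14

14


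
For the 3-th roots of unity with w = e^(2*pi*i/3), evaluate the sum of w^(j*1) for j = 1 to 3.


Step 1: The sum sum_{j=1}^{n} w^(k*j) equals n if n | k, else 0.
Step 2: Here n = 3, k = 1
Step 3: Does n divide k? 3 | 1 -> False
Step 4: Sum = 0

0


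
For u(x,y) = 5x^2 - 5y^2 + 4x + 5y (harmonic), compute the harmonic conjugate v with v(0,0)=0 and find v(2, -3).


Step 1: v_x = -u_y = 10y - 5
Step 2: v_y = u_x = 10x + 4
Step 3: v = 10xy - 5x + 4y + C
Step 4: v(0,0) = 0 => C = 0
Step 5: v(2, -3) = -82

-82


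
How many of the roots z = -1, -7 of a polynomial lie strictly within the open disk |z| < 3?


Step 1: Check each root:
  z = -1: |-1| = 1 < 3
  z = -7: |-7| = 7 >= 3
Step 2: Count = 1

1


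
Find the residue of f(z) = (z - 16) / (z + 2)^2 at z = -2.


Step 1: Pole of order 2 at z = -2
Step 2: Res = lim d/dz [(z + 2)^2 * f(z)] as z -> -2
Step 3: (z + 2)^2 * f(z) = z - 16
Step 4: d/dz[z - 16] = 1

1


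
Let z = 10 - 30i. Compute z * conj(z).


Step 1: conj(z) = 10 + 30i
Step 2: z * conj(z) = 10^2 + (-30)^2
Step 3: = 100 + 900 = 1000

1000


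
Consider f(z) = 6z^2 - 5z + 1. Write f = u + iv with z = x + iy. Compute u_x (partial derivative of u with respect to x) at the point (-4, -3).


Step 1: f(z) = 6(x+iy)^2 - 5(x+iy) + 1
Step 2: u = 6(x^2 - y^2) - 5x + 1
Step 3: u_x = 12x - 5
Step 4: At (-4, -3): u_x = -48 - 5 = -53

-53


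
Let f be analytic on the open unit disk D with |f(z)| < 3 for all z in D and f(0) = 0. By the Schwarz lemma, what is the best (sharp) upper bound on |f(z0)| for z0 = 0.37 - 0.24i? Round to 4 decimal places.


Step 1: g = f/3 maps D -> D with g(0) = 0, so by the Schwarz lemma |g(z)| <= |z|, i.e. |f(z)| <= 3|z|; this is sharp (f(z) = 3z).
Step 2: |z0|^2 = 0.37^2 + (-0.24)^2 = 0.1945
Step 3: |z0| = sqrt(0.1945) = 0.441022
Step 4: Best bound = 3 * |z0| = 3 * 0.441022 = 1.3231

1.3231


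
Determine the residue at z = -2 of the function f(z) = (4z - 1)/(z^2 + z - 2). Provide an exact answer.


Step 1: Q(z) = z^2 + z - 2 = (z + 2)(z - 1)
Step 2: Q'(z) = 2z + 1
Step 3: Q'(-2) = -3, P(-2) = -9
Step 4: Res = P(-2)/Q'(-2) = -9/(-3) = 3

3


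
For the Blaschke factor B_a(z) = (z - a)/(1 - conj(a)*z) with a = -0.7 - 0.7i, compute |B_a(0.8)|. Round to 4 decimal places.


Step 1: Numerator z0 - a = 0.8 - (-0.7 - 0.7i) = 1.5 + 0.7i
Step 2: Denominator 1 - conj(a)*z0 = 1 - (-0.7 + 0.7i)*0.8 = 1.56 - 0.56i
Step 3: |z0 - a|^2 = 1.5^2 + 0.7^2 = 2.74; |1 - conj(a)*z0|^2 = 1.56^2 + (-0.56)^2 = 2.7472
Step 4: |B_a(0.8)| = sqrt(2.74 / 2.7472) = sqrt(0.997379)
Step 5: = 0.9987

0.9987


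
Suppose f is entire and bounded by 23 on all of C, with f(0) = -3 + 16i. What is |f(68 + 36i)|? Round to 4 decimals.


Step 1: By Liouville's theorem, a bounded entire function is constant.
Step 2: f(z) = f(0) = -3 + 16i for all z.
Step 3: |f(w)| = |-3 + 16i| = sqrt(9 + 256)
Step 4: = 16.2788

16.2788


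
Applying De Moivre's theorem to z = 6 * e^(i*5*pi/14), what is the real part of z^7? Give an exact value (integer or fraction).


Step 1: By De Moivre's theorem, z^7 = 6^7 * e^(i*7*5*pi/14) = 279936 * (cos(5*pi/2) + i*sin(5*pi/2))
Step 2: |z|^7 = 6^7 = 279936
Step 3: Reduce the angle mod 2*pi: 5*pi/2 - 2*pi = pi/2
Step 4: cos(pi/2) = 0
Step 5: Re(z^7) = 279936 * 0 = 0

0


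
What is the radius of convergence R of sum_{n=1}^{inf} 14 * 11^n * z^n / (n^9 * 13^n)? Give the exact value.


Step 1: General term a_n = 14 * 11^n / (n^9 * 13^n)
Step 2: By the root test, |a_n|^(1/n) = 14^(1/n) * 11 / (n^(9/n) * 13) -> 11/13 as n -> infinity (since 14^(1/n) -> 1 and n^(9/n) -> 1)
Step 3: R = 1/lim|a_n|^(1/n) = 13/11

13/11


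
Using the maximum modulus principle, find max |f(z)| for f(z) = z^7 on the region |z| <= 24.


Step 1: On |z| = 24, |f(z)| = |z|^7 = 24^7
Step 2: By maximum modulus principle, maximum is on boundary.
Step 3: Maximum = 4586471424 = 4586471424

4586471424


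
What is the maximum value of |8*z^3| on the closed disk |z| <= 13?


Step 1: On |z| = 13, |f(z)| = 8 * |z|^3 = 8 * 13^3
Step 2: By maximum modulus principle, maximum is on boundary.
Step 3: Maximum = 8 * 2197 = 17576

17576


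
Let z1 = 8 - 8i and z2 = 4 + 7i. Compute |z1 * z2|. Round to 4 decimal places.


Step 1: |z1| = sqrt(8^2 + (-8)^2) = sqrt(128)
Step 2: |z2| = sqrt(4^2 + 7^2) = sqrt(65)
Step 3: |z1*z2| = |z1|*|z2| = sqrt(128) * sqrt(65) = sqrt(128 * 65) = sqrt(8320)
Step 4: = 91.214

91.214


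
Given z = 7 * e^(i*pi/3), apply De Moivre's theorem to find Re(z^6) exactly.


Step 1: By De Moivre's theorem, z^6 = 7^6 * e^(i*6*pi/3) = 117649 * (cos(2*pi) + i*sin(2*pi))
Step 2: |z|^6 = 7^6 = 117649
Step 3: Reduce the angle mod 2*pi: 2*pi - 2*pi = 0
Step 4: cos(0) = 1
Step 5: Re(z^6) = 117649 * 1 = 117649

117649


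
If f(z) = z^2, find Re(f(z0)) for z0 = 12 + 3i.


Step 1: z0 = 12 + 3i
Step 2: z0^2 = 12^2 - 3^2 + 72i
Step 3: real part = 144 - 9 = 135

135


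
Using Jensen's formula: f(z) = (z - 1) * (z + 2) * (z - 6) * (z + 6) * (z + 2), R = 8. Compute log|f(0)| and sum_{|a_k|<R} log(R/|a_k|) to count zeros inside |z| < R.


Jensen's formula: (1/2pi)*integral log|f(Re^it)|dt = log|f(0)| + sum_{|a_k|<R} log(R/|a_k|)
Step 1: f(0) = (-1) * 2 * (-6) * 6 * 2 = 144
Step 2: log|f(0)| = log|1| + log|-2| + log|6| + log|-6| + log|-2| = 4.9698
Step 3: Zeros inside |z| < 8: 1, -2, 6, -6, -2
Step 4: Jensen sum = log(8/1) + log(8/2) + log(8/6) + log(8/6) + log(8/2) = 5.4274
Step 5: n(R) = number of terms in the Jensen sum = count of zeros inside |z| < 8 = 5

5


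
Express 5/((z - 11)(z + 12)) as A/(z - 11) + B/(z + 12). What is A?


Step 1: Multiply both sides by (z - 11) and set z = 11
Step 2: A = 5 / (11 + 12)
Step 3: A = 5 / 23
Step 4: A = 5/23

5/23


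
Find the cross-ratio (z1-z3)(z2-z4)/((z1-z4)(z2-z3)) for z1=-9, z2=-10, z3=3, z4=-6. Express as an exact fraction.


Step 1: (z1-z3)(z2-z4) = (-12) * (-4) = 48
Step 2: (z1-z4)(z2-z3) = (-3) * (-13) = 39
Step 3: Cross-ratio = 48/39 = 16/13

16/13


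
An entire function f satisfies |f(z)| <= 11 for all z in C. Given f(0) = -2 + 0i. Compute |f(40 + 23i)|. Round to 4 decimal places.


Step 1: By Liouville's theorem, a bounded entire function is constant.
Step 2: f(z) = f(0) = -2 + 0i for all z.
Step 3: |f(w)| = |-2 + 0i| = sqrt(4 + 0)
Step 4: = 2.0

2.0


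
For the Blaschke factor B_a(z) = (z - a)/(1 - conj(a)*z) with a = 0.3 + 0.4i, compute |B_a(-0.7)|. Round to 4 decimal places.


Step 1: Numerator z0 - a = -0.7 - (0.3 + 0.4i) = -1 - 0.4i
Step 2: Denominator 1 - conj(a)*z0 = 1 - (0.3 - 0.4i)*(-0.7) = 1.21 - 0.28i
Step 3: |z0 - a|^2 = (-1)^2 + (-0.4)^2 = 1.16; |1 - conj(a)*z0|^2 = 1.21^2 + (-0.28)^2 = 1.5425
Step 4: |B_a(-0.7)| = sqrt(1.16 / 1.5425) = sqrt(0.752026)
Step 5: = 0.8672

0.8672


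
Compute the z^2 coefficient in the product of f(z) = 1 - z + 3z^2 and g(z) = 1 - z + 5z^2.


Step 1: z^2 term in f*g comes from: (1)*(5z^2) + (-z)*(-z) + (3z^2)*(1)
Step 2: = 5 + 1 + 3
Step 3: = 9

9


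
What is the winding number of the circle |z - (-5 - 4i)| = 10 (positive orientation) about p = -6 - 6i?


Step 1: Center c = (-5, -4), radius = 10
Step 2: |p - c|^2 = (-1)^2 + (-2)^2 = 5
Step 3: r^2 = 100
Step 4: |p-c| < r so winding number = 1

1


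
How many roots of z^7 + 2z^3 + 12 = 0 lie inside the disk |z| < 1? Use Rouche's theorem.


Step 1: On |z| = 1 the three terms have sizes |z^7| = 1^7 = 1, |2z^3| = 2*1^3 = 2, |12| = 12
Step 2: The dominant term is g(z) = 12; let h(z) = z^7 + 2z^3 so f = g + h
Step 3: On |z| = 1: |g| = 12 and |h| <= 1 + 2 = 3
Step 4: Since 12 > 3, |h| < |g| on |z| = 1, so by Rouche f has the same number of zeros as g inside |z| < 1
Step 5: g(z) = 12 is a nonzero constant with no zeros inside |z| < 1. Answer = 0

0


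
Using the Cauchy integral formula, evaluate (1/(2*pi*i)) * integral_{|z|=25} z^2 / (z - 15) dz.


Step 1: f(z) = z^2, a = 15 is inside |z| = 25
Step 2: By Cauchy integral formula: (1/(2pi*i)) * integral = f(a)
Step 3: f(15) = 15^2 = 225

225


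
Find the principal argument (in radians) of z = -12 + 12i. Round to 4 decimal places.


Step 1: z = -12 + 12i
Step 2: arg(z) = atan2(12, -12)
Step 3: arg(z) = 2.3562

2.3562


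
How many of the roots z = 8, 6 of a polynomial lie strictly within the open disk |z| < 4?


Step 1: Check each root:
  z = 8: |8| = 8 >= 4
  z = 6: |6| = 6 >= 4
Step 2: Count = 0

0


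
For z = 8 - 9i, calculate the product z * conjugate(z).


Step 1: conj(z) = 8 + 9i
Step 2: z * conj(z) = 8^2 + (-9)^2
Step 3: = 64 + 81 = 145

145


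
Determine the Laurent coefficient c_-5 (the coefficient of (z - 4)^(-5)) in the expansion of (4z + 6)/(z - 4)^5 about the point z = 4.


Step 1: Write the numerator in powers of (z - 4): 4z + 6 = 4(z - 4) + (4*4 + 6) = 4(z - 4) + 22
Step 2: Divide by (z - 4)^5: f(z) = 22(z - 4)^(-5) + 4(z - 4)^(-4)
Step 3: This finite sum is the Laurent series of f about z = 4.
Step 4: Coefficient of (z - 4)^(-5) = 4*4 + 6 = 22

22


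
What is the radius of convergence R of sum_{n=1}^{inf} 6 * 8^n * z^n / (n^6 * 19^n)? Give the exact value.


Step 1: General term a_n = 6 * 8^n / (n^6 * 19^n)
Step 2: By the root test, |a_n|^(1/n) = 6^(1/n) * 8 / (n^(6/n) * 19) -> 8/19 as n -> infinity (since 6^(1/n) -> 1 and n^(6/n) -> 1)
Step 3: R = 1/lim|a_n|^(1/n) = 19/8

19/8


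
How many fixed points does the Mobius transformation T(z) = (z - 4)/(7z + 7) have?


Step 1: Fixed points satisfy T(z) = z
Step 2: 7z^2 + 6z + 4 = 0
Step 3: Discriminant = 6^2 - 4*7*4 = -76
Step 4: Number of fixed points = 2

2


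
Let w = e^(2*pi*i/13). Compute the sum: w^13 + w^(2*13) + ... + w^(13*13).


Step 1: The sum sum_{j=1}^{n} w^(k*j) equals n if n | k, else 0.
Step 2: Here n = 13, k = 13
Step 3: Does n divide k? 13 | 13 -> True
Step 4: Sum = 13

13


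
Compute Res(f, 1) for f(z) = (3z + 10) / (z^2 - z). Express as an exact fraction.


Step 1: Q(z) = z^2 - z = (z - 1)(z)
Step 2: Q'(z) = 2z - 1
Step 3: Q'(1) = 1, P(1) = 13
Step 4: Res = P(1)/Q'(1) = 13/1 = 13

13


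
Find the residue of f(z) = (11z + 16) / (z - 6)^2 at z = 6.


Step 1: Pole of order 2 at z = 6
Step 2: Res = lim d/dz [(z - 6)^2 * f(z)] as z -> 6
Step 3: (z - 6)^2 * f(z) = 11z + 16
Step 4: d/dz[11z + 16] = 11

11


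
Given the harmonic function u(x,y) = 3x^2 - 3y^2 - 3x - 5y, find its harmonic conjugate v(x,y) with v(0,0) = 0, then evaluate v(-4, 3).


Step 1: v_x = -u_y = 6y + 5
Step 2: v_y = u_x = 6x - 3
Step 3: v = 6xy + 5x - 3y + C
Step 4: v(0,0) = 0 => C = 0
Step 5: v(-4, 3) = -101

-101


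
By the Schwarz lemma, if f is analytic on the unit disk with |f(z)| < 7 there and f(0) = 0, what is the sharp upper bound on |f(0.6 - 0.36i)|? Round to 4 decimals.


Step 1: g = f/7 maps D -> D with g(0) = 0, so by the Schwarz lemma |g(z)| <= |z|, i.e. |f(z)| <= 7|z|; this is sharp (f(z) = 7z).
Step 2: |z0|^2 = 0.6^2 + (-0.36)^2 = 0.4896
Step 3: |z0| = sqrt(0.4896) = 0.699714
Step 4: Best bound = 7 * |z0| = 7 * 0.699714 = 4.898

4.898


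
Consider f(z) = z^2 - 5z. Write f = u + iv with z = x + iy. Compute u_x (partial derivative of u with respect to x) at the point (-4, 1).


Step 1: f(z) = (x+iy)^2 - 5(x+iy) + 0
Step 2: u = (x^2 - y^2) - 5x + 0
Step 3: u_x = 2x - 5
Step 4: At (-4, 1): u_x = -8 - 5 = -13

-13


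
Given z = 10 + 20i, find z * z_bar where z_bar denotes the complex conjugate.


Step 1: conj(z) = 10 - 20i
Step 2: z * conj(z) = 10^2 + 20^2
Step 3: = 100 + 400 = 500

500


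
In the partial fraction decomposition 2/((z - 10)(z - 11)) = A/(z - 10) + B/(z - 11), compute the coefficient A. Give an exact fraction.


Step 1: Multiply both sides by (z - 10) and set z = 10
Step 2: A = 2 / (10 - 11)
Step 3: A = 2 / (-1)
Step 4: A = -2

-2


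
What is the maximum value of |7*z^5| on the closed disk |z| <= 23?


Step 1: On |z| = 23, |f(z)| = 7 * |z|^5 = 7 * 23^5
Step 2: By maximum modulus principle, maximum is on boundary.
Step 3: Maximum = 7 * 6436343 = 45054401

45054401


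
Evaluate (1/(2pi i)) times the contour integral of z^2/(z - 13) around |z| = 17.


Step 1: f(z) = z^2, a = 13 is inside |z| = 17
Step 2: By Cauchy integral formula: (1/(2pi*i)) * integral = f(a)
Step 3: f(13) = 13^2 = 169

169


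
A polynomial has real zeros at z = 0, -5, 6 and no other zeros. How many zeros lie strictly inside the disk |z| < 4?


Step 1: Check each root:
  z = 0: |0| = 0 < 4
  z = -5: |-5| = 5 >= 4
  z = 6: |6| = 6 >= 4
Step 2: Count = 1

1


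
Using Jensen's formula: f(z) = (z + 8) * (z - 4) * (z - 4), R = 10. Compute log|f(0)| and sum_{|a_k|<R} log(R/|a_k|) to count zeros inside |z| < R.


Jensen's formula: (1/2pi)*integral log|f(Re^it)|dt = log|f(0)| + sum_{|a_k|<R} log(R/|a_k|)
Step 1: f(0) = 8 * (-4) * (-4) = 128
Step 2: log|f(0)| = log|-8| + log|4| + log|4| = 4.852
Step 3: Zeros inside |z| < 10: -8, 4, 4
Step 4: Jensen sum = log(10/8) + log(10/4) + log(10/4) = 2.0557
Step 5: n(R) = number of terms in the Jensen sum = count of zeros inside |z| < 10 = 3

3


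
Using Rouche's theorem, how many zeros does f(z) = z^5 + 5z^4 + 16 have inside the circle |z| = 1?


Step 1: On |z| = 1 the three terms have sizes |z^5| = 1^5 = 1, |5z^4| = 5*1^4 = 5, |16| = 16
Step 2: The dominant term is g(z) = 16; let h(z) = z^5 + 5z^4 so f = g + h
Step 3: On |z| = 1: |g| = 16 and |h| <= 1 + 5 = 6
Step 4: Since 16 > 6, |h| < |g| on |z| = 1, so by Rouche f has the same number of zeros as g inside |z| < 1
Step 5: g(z) = 16 is a nonzero constant with no zeros inside |z| < 1. Answer = 0

0
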